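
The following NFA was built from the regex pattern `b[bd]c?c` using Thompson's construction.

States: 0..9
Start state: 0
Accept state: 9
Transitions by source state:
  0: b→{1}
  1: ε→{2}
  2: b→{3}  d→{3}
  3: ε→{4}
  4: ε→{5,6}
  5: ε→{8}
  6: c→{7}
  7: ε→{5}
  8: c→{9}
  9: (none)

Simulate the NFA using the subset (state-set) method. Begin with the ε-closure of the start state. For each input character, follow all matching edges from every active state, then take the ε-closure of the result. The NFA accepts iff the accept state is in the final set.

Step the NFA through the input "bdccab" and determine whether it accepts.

start: ε-closure({0}) = {0}
'b' @ 1: {1,2}
'd' @ 2: {3,4,5,6,8}
'c' @ 3: {5,7,8,9}  [accepting]
'c' @ 4: {9}  [accepting]
'a' @ 5: {}  — dead — no transitions
rest 'b' ignored (set empty)
end set {} — state 9 not in

Answer: REJECT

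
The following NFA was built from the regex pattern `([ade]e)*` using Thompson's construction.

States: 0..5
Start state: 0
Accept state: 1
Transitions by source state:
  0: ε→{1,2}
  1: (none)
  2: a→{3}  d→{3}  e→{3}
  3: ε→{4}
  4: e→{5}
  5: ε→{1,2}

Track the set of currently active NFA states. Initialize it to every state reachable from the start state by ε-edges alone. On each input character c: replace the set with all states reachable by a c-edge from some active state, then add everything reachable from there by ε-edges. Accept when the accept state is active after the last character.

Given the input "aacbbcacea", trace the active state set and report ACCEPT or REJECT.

S₀ = ε-closure({0}) = {0,1,2}
'a' @ 1: {3,4}
'a' @ 2: {}  — no active states
rest 'cbbcacea' ignored (set empty)
after full input: {}  (accept=1 not in)

Answer: REJECT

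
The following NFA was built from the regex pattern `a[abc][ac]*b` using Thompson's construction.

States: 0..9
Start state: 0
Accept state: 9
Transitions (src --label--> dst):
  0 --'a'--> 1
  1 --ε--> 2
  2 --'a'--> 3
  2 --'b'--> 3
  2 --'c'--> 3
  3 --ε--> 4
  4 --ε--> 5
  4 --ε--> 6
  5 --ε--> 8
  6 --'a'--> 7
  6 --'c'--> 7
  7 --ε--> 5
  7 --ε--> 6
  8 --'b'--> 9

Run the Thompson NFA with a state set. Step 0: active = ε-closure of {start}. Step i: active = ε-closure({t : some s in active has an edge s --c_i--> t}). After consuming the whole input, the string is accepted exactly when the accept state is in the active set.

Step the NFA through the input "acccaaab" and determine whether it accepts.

S₀ = ε-closure({0}) = {0}
'a' @ 1: {1,2}
'c' @ 2: {3,4,5,6,8}
'c' @ 3: {5,6,7,8}
'c' @ 4: {5,6,7,8}
'a' @ 5: {5,6,7,8}
'a' @ 6: {5,6,7,8}
'a' @ 7: {5,6,7,8}
'b' @ 8: {9}  [accepting]
final: {9}; accept 9 in set

Answer: ACCEPT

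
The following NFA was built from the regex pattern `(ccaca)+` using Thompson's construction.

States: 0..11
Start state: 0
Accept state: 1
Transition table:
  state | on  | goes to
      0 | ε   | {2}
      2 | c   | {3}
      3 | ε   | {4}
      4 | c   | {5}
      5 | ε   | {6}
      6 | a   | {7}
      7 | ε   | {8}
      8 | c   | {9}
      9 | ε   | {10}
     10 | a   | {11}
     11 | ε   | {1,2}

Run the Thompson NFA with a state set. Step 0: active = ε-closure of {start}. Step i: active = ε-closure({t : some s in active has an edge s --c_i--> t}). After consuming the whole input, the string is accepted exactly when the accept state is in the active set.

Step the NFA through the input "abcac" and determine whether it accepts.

Answer: REJECT

Derivation:
S₀ = ε-closure({0}) = {0,2}
'a' @ 1: {}  — dead — no transitions
rest 'bcac' ignored (set empty)
final: {}; accept 1 not in set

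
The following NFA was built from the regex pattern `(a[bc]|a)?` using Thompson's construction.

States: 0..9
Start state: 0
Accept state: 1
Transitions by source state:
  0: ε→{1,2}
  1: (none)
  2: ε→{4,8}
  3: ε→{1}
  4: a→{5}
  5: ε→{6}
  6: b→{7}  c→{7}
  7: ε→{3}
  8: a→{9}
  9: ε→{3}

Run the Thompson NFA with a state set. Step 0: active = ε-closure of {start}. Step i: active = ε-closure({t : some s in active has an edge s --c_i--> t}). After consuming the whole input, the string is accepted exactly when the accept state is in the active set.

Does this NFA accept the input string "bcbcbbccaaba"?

S₀ = ε-closure({0}) = {0,1,2,4,8}
'b' @ 1: {}  — no active states
rest 'cbcbbccaaba' ignored (set empty)
end set {} — state 1 not in

Answer: REJECT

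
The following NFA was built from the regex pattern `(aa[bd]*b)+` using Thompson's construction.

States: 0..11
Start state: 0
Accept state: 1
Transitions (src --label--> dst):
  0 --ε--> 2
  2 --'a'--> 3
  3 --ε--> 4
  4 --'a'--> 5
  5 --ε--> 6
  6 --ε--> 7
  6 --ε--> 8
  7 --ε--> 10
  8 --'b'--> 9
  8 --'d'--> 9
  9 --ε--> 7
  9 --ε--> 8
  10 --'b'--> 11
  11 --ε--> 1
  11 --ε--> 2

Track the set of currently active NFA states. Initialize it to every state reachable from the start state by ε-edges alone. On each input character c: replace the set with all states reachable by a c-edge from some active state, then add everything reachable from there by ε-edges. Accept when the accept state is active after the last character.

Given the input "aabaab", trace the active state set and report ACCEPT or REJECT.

start: ε-closure({0}) = {0,2}
'a' @ 1: {3,4}
'a' @ 2: {5,6,7,8,10}
'b' @ 3: {1,2,7,8,9,10,11}  ✓accept
'a' @ 4: {3,4}
'a' @ 5: {5,6,7,8,10}
'b' @ 6: {1,2,7,8,9,10,11}  ✓accept
after full input: {1,2,7,8,9,10,11}  (accept=1 in)

Answer: ACCEPT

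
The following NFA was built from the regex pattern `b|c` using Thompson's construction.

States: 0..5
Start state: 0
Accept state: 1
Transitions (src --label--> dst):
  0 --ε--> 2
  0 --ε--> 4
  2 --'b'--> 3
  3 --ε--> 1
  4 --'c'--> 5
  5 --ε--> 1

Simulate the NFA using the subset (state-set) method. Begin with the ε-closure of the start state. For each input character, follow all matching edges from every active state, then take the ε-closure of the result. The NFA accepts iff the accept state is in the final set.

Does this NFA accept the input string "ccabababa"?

Answer: REJECT

Trace:
start: ε-closure({0}) = {0,2,4}
'c' @ 1: {1,5}  (accept∈set)
'c' @ 2: {}  — no active states
rest 'abababa' ignored (set empty)
after full input: {}  (accept=1 not in)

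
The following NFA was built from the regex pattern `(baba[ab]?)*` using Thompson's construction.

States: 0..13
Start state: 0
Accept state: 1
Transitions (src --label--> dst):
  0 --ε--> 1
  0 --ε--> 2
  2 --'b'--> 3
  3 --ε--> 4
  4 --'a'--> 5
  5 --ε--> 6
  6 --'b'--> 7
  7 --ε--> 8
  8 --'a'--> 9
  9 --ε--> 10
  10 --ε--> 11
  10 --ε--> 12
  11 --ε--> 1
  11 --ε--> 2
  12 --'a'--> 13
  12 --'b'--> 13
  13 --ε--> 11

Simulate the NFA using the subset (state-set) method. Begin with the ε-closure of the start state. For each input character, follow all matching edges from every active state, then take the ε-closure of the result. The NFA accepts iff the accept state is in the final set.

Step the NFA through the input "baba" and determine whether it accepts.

Answer: ACCEPT

Trace:
S₀ = ε-closure({0}) = {0,1,2}
'b' @ 1: {3,4}
'a' @ 2: {5,6}
'b' @ 3: {7,8}
'a' @ 4: {1,2,9,10,11,12}  [accepting]
end set {1,2,9,10,11,12} — state 1 in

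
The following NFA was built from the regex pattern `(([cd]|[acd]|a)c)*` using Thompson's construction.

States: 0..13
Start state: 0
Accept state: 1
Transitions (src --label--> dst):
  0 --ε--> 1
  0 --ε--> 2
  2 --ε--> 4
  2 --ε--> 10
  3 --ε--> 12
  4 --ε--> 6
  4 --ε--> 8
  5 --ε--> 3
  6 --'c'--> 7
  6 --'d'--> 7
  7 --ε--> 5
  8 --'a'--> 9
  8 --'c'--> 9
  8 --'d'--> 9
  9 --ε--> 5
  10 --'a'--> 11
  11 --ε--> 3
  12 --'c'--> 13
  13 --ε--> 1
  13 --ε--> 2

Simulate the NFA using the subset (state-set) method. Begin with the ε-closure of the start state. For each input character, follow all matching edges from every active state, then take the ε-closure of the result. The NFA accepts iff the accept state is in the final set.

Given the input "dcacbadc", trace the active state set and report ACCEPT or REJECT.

start: ε-closure({0}) = {0,1,2,4,6,8,10}
'd' @ 1: {3,5,7,9,12}
'c' @ 2: {1,2,4,6,8,10,13}  ✓accept
'a' @ 3: {3,5,9,11,12}
'c' @ 4: {1,2,4,6,8,10,13}  ✓accept
'b' @ 5: {}  — no active states
rest 'adc' ignored (set empty)
end set {} — state 1 not in

Answer: REJECT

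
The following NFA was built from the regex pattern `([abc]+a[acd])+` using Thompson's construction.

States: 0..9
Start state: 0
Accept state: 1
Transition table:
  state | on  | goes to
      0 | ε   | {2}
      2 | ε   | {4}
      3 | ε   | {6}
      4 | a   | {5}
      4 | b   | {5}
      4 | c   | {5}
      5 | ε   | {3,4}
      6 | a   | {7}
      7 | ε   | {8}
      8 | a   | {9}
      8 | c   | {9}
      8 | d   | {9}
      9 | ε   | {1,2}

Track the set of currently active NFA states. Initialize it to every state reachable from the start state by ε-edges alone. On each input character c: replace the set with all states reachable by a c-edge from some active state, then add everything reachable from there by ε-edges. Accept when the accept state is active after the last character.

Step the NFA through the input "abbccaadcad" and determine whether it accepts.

S₀ = ε-closure({0}) = {0,2,4}
'a' @ 1: {3,4,5,6}
'b' @ 2: {3,4,5,6}
'b' @ 3: {3,4,5,6}
'c' @ 4: {3,4,5,6}
'c' @ 5: {3,4,5,6}
'a' @ 6: {3,4,5,6,7,8}
'a' @ 7: {1,2,3,4,5,6,7,8,9}  ✓accept
'd' @ 8: {1,2,4,9}  ✓accept
'c' @ 9: {3,4,5,6}
'a' @ 10: {3,4,5,6,7,8}
'd' @ 11: {1,2,4,9}  ✓accept
end set {1,2,4,9} — state 1 in

Answer: ACCEPT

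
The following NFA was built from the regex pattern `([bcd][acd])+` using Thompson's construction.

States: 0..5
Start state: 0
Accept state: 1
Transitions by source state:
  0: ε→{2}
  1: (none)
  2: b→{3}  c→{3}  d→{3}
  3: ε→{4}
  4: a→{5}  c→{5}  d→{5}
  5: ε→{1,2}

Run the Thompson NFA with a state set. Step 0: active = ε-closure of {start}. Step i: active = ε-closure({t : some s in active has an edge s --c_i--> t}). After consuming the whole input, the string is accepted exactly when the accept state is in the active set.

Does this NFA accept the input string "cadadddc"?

Answer: ACCEPT

Derivation:
S₀ = ε-closure({0}) = {0,2}
'c' @ 1: {3,4}
'a' @ 2: {1,2,5}  (accept∈set)
'd' @ 3: {3,4}
'a' @ 4: {1,2,5}  (accept∈set)
'd' @ 5: {3,4}
'd' @ 6: {1,2,5}  (accept∈set)
'd' @ 7: {3,4}
'c' @ 8: {1,2,5}  (accept∈set)
final: {1,2,5}; accept 1 in set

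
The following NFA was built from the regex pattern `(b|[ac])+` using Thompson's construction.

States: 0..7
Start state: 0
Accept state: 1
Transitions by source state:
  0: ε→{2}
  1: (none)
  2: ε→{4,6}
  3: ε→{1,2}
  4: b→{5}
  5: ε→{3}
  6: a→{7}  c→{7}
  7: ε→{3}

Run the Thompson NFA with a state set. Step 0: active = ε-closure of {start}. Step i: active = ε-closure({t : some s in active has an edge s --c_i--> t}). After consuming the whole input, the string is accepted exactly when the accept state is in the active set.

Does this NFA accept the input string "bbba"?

Answer: ACCEPT

Trace:
initial (ε-close {0}): {0,2,4,6}
'b' @ 1: {1,2,3,4,5,6}  ✓accept
'b' @ 2: {1,2,3,4,5,6}  ✓accept
'b' @ 3: {1,2,3,4,5,6}  ✓accept
'a' @ 4: {1,2,3,4,6,7}  ✓accept
final: {1,2,3,4,6,7}; accept 1 in set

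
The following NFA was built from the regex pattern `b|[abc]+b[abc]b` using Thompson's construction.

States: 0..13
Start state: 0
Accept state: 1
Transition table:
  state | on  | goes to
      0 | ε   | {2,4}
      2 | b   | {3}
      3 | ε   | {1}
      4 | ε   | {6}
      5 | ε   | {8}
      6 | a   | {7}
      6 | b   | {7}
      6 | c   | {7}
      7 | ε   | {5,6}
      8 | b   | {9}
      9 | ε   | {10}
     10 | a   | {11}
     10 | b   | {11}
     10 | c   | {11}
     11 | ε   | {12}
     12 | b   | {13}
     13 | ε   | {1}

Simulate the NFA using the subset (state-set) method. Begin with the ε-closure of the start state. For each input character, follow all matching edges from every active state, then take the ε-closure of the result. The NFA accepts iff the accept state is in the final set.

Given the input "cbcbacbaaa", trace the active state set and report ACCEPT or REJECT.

S₀ = ε-closure({0}) = {0,2,4,6}
'c' @ 1: {5,6,7,8}
'b' @ 2: {5,6,7,8,9,10}
'c' @ 3: {5,6,7,8,11,12}
'b' @ 4: {1,5,6,7,8,9,10,13}  (accept∈set)
'a' @ 5: {5,6,7,8,11,12}
'c' @ 6: {5,6,7,8}
'b' @ 7: {5,6,7,8,9,10}
'a' @ 8: {5,6,7,8,11,12}
'a' @ 9: {5,6,7,8}
'a' @ 10: {5,6,7,8}
final: {5,6,7,8}; accept 1 not in set

Answer: REJECT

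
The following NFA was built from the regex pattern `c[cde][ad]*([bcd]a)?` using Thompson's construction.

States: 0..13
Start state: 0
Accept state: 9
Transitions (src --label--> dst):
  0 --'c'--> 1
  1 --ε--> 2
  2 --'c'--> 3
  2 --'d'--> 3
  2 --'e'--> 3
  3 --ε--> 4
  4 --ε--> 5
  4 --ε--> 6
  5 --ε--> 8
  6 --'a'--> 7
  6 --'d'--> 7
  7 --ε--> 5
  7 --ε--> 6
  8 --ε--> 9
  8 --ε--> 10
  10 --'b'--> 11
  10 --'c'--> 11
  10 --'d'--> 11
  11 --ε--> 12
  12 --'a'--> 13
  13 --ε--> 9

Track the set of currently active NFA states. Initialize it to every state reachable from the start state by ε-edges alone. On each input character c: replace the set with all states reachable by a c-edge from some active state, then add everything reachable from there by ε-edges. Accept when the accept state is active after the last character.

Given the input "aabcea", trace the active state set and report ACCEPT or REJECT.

S₀ = ε-closure({0}) = {0}
'a' @ 1: {}  — state set empty
rest 'abcea' ignored (set empty)
after full input: {}  (accept=9 not in)

Answer: REJECT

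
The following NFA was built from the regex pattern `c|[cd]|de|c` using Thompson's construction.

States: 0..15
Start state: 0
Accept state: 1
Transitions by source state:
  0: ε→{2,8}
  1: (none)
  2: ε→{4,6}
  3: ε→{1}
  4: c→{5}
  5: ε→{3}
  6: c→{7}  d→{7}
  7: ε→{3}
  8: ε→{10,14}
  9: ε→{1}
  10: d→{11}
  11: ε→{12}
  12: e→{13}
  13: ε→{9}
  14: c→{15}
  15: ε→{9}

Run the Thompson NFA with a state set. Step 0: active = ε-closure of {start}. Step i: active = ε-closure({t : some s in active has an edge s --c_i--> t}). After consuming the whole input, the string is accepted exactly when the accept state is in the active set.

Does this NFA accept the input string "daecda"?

initial (ε-close {0}): {0,2,4,6,8,10,14}
'd' @ 1: {1,3,7,11,12}  (accept∈set)
'a' @ 2: {}  — dead — no transitions
rest 'ecda' ignored (set empty)
end set {} — state 1 not in

Answer: REJECT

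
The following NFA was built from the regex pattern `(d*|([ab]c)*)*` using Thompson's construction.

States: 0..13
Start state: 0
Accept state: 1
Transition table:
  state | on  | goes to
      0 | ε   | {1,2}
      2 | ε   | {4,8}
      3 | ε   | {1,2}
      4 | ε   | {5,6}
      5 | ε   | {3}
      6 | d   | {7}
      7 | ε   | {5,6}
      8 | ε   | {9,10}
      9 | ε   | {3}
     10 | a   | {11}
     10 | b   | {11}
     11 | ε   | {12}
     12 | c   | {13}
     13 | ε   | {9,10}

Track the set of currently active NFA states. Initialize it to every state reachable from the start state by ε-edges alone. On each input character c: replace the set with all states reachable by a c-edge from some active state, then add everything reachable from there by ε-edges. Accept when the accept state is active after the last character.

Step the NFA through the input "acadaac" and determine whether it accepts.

Answer: REJECT

Steps:
S₀ = ε-closure({0}) = {0,1,2,3,4,5,6,8,9,10}
'a' @ 1: {11,12}
'c' @ 2: {1,2,3,4,5,6,8,9,10,13}  ✓accept
'a' @ 3: {11,12}
'd' @ 4: {}  — dead — no transitions
rest 'aac' ignored (set empty)
end set {} — state 1 not in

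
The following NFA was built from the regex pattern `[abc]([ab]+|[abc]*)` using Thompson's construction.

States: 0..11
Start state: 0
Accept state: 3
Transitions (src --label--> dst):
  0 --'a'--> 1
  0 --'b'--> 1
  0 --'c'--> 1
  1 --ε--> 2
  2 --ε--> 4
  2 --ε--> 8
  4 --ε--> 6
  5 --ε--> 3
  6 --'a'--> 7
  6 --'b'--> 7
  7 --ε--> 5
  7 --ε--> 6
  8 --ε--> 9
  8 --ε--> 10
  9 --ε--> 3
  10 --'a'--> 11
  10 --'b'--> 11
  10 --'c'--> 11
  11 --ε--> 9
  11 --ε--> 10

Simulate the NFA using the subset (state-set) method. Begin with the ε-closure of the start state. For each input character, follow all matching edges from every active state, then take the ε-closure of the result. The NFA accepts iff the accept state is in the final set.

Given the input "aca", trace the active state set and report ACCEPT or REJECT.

S₀ = ε-closure({0}) = {0}
'a' @ 1: {1,2,3,4,6,8,9,10}  (accept∈set)
'c' @ 2: {3,9,10,11}  (accept∈set)
'a' @ 3: {3,9,10,11}  (accept∈set)
end set {3,9,10,11} — state 3 in

Answer: ACCEPT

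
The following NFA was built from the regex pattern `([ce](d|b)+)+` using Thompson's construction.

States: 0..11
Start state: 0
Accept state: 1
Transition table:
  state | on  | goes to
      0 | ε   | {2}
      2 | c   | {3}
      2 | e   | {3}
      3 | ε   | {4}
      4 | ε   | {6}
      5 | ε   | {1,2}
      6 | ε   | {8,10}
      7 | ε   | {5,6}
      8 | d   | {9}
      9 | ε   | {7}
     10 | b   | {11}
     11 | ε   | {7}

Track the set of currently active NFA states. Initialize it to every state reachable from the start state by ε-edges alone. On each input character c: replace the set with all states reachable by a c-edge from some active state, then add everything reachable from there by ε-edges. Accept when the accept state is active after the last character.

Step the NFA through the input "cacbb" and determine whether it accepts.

initial (ε-close {0}): {0,2}
'c' @ 1: {3,4,6,8,10}
'a' @ 2: {}  — state set empty
rest 'cbb' ignored (set empty)
end set {} — state 1 not in

Answer: REJECT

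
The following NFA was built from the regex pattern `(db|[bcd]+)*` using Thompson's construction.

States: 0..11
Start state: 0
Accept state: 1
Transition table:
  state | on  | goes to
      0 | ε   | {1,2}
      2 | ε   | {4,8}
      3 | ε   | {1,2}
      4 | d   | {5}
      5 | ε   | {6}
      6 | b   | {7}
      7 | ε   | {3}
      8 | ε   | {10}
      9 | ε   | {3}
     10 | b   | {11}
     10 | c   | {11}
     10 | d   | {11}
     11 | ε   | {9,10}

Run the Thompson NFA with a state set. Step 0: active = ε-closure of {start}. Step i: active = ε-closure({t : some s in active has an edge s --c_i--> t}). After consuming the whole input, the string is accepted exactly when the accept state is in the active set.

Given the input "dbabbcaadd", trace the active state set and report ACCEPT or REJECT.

initial (ε-close {0}): {0,1,2,4,8,10}
'd' @ 1: {1,2,3,4,5,6,8,9,10,11}  (accept∈set)
'b' @ 2: {1,2,3,4,7,8,9,10,11}  (accept∈set)
'a' @ 3: {}  — state set empty
rest 'bbcaadd' ignored (set empty)
end set {} — state 1 not in

Answer: REJECT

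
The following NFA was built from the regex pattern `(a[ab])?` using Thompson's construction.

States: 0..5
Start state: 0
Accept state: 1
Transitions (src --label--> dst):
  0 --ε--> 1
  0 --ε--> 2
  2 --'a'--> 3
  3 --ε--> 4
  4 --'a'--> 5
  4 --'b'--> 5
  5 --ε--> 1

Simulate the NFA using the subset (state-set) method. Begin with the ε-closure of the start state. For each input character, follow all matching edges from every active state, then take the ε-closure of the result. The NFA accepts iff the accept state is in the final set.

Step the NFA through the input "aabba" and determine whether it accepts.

S₀ = ε-closure({0}) = {0,1,2}
'a' @ 1: {3,4}
'a' @ 2: {1,5}  [accepting]
'b' @ 3: {}  — state set empty
rest 'ba' ignored (set empty)
final: {}; accept 1 not in set

Answer: REJECT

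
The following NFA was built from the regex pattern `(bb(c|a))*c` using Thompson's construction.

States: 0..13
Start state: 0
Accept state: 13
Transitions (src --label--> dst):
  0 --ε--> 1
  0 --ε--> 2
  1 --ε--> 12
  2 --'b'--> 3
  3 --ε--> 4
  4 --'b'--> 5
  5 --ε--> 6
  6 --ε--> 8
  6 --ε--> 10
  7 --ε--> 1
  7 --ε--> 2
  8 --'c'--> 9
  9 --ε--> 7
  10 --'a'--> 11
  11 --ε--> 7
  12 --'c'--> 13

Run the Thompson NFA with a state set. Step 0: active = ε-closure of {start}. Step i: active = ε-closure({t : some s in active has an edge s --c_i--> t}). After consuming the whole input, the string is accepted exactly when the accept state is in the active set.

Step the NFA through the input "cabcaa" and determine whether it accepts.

S₀ = ε-closure({0}) = {0,1,2,12}
'c' @ 1: {13}  (accept∈set)
'a' @ 2: {}  — dead — no transitions
rest 'bcaa' ignored (set empty)
end set {} — state 13 not in

Answer: REJECT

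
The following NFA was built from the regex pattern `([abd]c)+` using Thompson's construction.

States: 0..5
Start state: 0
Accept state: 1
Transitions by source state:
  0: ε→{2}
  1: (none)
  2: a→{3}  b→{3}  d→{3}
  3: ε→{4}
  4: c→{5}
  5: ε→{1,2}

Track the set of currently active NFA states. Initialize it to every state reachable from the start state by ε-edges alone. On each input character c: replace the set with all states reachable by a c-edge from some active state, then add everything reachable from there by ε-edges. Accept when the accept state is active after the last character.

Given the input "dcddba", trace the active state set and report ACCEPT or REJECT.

initial (ε-close {0}): {0,2}
'd' @ 1: {3,4}
'c' @ 2: {1,2,5}  [accepting]
'd' @ 3: {3,4}
'd' @ 4: {}  — state set empty
rest 'ba' ignored (set empty)
end set {} — state 1 not in

Answer: REJECT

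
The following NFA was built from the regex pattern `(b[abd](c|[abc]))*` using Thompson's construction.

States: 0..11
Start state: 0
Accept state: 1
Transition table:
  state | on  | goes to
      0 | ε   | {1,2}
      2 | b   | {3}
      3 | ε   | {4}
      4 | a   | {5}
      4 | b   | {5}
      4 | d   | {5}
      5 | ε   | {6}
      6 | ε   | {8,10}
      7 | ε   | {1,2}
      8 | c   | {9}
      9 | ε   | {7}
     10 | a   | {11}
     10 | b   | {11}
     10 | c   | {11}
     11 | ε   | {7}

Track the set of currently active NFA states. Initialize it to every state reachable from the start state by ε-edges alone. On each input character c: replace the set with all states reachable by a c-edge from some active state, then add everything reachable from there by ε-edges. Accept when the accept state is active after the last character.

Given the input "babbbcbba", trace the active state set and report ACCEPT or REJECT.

S₀ = ε-closure({0}) = {0,1,2}
'b' @ 1: {3,4}
'a' @ 2: {5,6,8,10}
'b' @ 3: {1,2,7,11}  [accepting]
'b' @ 4: {3,4}
'b' @ 5: {5,6,8,10}
'c' @ 6: {1,2,7,9,11}  [accepting]
'b' @ 7: {3,4}
'b' @ 8: {5,6,8,10}
'a' @ 9: {1,2,7,11}  [accepting]
final: {1,2,7,11}; accept 1 in set

Answer: ACCEPT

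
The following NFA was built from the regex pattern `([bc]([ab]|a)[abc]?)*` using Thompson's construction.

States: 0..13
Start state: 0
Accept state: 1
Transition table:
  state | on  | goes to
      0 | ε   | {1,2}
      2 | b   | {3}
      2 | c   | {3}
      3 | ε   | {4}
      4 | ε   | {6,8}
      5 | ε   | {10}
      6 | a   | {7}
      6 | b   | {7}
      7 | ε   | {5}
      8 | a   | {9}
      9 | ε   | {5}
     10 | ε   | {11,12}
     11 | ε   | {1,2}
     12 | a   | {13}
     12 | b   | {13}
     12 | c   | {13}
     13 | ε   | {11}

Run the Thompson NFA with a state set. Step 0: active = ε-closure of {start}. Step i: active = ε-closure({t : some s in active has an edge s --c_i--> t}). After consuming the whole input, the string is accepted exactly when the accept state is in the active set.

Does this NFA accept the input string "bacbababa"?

Answer: ACCEPT

Derivation:
S₀ = ε-closure({0}) = {0,1,2}
'b' @ 1: {3,4,6,8}
'a' @ 2: {1,2,5,7,9,10,11,12}  ✓accept
'c' @ 3: {1,2,3,4,6,8,11,13}  ✓accept
'b' @ 4: {1,2,3,4,5,6,7,8,10,11,12}  ✓accept
'a' @ 5: {1,2,5,7,9,10,11,12,13}  ✓accept
'b' @ 6: {1,2,3,4,6,8,11,13}  ✓accept
'a' @ 7: {1,2,5,7,9,10,11,12}  ✓accept
'b' @ 8: {1,2,3,4,6,8,11,13}  ✓accept
'a' @ 9: {1,2,5,7,9,10,11,12}  ✓accept
end set {1,2,5,7,9,10,11,12} — state 1 in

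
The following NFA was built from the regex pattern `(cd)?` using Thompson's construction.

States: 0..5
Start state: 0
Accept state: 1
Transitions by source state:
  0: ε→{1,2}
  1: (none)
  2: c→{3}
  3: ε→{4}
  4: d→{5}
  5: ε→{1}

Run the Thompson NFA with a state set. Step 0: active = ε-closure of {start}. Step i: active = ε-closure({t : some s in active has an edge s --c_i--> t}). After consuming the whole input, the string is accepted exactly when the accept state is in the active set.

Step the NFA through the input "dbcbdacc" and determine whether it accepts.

S₀ = ε-closure({0}) = {0,1,2}
'd' @ 1: {}  — no active states
rest 'bcbdacc' ignored (set empty)
end set {} — state 1 not in

Answer: REJECT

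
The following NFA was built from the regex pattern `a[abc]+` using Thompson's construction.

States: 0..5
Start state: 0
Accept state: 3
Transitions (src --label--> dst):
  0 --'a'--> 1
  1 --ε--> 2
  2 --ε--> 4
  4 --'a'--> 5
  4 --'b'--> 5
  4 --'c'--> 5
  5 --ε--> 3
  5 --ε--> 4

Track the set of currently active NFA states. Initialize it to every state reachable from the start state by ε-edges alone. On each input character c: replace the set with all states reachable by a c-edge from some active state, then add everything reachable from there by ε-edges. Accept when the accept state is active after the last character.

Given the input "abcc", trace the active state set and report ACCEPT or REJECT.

start: ε-closure({0}) = {0}
'a' @ 1: {1,2,4}
'b' @ 2: {3,4,5}  (accept∈set)
'c' @ 3: {3,4,5}  (accept∈set)
'c' @ 4: {3,4,5}  (accept∈set)
after full input: {3,4,5}  (accept=3 in)

Answer: ACCEPT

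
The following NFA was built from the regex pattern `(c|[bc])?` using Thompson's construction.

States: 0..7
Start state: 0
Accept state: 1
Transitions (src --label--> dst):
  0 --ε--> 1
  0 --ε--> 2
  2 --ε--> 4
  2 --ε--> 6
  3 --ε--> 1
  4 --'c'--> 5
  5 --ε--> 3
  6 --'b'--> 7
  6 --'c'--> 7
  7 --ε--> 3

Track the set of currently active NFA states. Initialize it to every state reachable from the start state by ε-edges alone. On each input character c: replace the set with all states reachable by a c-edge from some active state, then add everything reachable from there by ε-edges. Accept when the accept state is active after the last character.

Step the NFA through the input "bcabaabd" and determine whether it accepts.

Answer: REJECT

Steps:
start: ε-closure({0}) = {0,1,2,4,6}
'b' @ 1: {1,3,7}  [accepting]
'c' @ 2: {}  — no active states
rest 'abaabd' ignored (set empty)
after full input: {}  (accept=1 not in)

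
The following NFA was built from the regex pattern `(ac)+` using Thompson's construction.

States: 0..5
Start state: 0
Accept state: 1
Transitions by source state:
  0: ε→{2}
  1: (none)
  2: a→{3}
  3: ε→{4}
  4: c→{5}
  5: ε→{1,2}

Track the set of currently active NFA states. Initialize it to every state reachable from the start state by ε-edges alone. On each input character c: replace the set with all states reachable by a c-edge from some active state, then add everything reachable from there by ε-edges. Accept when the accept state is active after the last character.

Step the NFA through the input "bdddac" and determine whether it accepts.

S₀ = ε-closure({0}) = {0,2}
'b' @ 1: {}  — state set empty
rest 'dddac' ignored (set empty)
end set {} — state 1 not in

Answer: REJECT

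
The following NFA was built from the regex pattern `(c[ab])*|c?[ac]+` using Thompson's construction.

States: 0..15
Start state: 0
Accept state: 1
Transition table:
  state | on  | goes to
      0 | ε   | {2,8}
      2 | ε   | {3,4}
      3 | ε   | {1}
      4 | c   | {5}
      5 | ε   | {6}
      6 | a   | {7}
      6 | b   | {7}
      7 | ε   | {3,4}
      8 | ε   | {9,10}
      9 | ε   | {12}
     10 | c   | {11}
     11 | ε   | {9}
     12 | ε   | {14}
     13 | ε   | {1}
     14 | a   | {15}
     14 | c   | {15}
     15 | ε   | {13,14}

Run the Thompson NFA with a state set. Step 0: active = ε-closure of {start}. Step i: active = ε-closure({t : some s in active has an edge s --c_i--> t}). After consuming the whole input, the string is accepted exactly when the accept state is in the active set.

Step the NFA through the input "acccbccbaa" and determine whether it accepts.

start: ε-closure({0}) = {0,1,2,3,4,8,9,10,12,14}
'a' @ 1: {1,13,14,15}  [accepting]
'c' @ 2: {1,13,14,15}  [accepting]
'c' @ 3: {1,13,14,15}  [accepting]
'c' @ 4: {1,13,14,15}  [accepting]
'b' @ 5: {}  — state set empty
rest 'ccbaa' ignored (set empty)
end set {} — state 1 not in

Answer: REJECT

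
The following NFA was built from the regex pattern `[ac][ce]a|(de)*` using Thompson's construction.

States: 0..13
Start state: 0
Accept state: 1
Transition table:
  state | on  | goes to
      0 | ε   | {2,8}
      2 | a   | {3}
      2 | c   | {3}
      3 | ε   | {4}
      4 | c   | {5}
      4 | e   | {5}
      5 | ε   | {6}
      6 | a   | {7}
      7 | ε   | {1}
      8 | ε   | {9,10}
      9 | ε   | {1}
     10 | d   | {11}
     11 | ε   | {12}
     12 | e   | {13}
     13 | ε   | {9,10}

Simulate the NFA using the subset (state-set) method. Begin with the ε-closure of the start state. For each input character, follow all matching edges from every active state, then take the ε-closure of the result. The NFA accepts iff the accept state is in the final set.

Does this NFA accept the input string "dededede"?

S₀ = ε-closure({0}) = {0,1,2,8,9,10}
'd' @ 1: {11,12}
'e' @ 2: {1,9,10,13}  ✓accept
'd' @ 3: {11,12}
'e' @ 4: {1,9,10,13}  ✓accept
'd' @ 5: {11,12}
'e' @ 6: {1,9,10,13}  ✓accept
'd' @ 7: {11,12}
'e' @ 8: {1,9,10,13}  ✓accept
final: {1,9,10,13}; accept 1 in set

Answer: ACCEPT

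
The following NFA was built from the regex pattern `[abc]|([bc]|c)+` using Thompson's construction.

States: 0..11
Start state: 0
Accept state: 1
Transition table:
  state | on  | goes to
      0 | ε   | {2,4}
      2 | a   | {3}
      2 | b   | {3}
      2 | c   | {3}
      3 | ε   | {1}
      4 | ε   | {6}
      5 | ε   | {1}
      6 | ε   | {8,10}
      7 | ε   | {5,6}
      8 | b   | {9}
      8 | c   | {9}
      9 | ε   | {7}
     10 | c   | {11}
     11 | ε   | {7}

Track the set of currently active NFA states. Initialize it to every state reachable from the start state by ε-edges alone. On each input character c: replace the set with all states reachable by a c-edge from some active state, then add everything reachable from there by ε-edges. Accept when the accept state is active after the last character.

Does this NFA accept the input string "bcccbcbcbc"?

Answer: ACCEPT

Steps:
start: ε-closure({0}) = {0,2,4,6,8,10}
'b' @ 1: {1,3,5,6,7,8,9,10}  ✓accept
'c' @ 2: {1,5,6,7,8,9,10,11}  ✓accept
'c' @ 3: {1,5,6,7,8,9,10,11}  ✓accept
'c' @ 4: {1,5,6,7,8,9,10,11}  ✓accept
'b' @ 5: {1,5,6,7,8,9,10}  ✓accept
'c' @ 6: {1,5,6,7,8,9,10,11}  ✓accept
'b' @ 7: {1,5,6,7,8,9,10}  ✓accept
'c' @ 8: {1,5,6,7,8,9,10,11}  ✓accept
'b' @ 9: {1,5,6,7,8,9,10}  ✓accept
'c' @ 10: {1,5,6,7,8,9,10,11}  ✓accept
end set {1,5,6,7,8,9,10,11} — state 1 in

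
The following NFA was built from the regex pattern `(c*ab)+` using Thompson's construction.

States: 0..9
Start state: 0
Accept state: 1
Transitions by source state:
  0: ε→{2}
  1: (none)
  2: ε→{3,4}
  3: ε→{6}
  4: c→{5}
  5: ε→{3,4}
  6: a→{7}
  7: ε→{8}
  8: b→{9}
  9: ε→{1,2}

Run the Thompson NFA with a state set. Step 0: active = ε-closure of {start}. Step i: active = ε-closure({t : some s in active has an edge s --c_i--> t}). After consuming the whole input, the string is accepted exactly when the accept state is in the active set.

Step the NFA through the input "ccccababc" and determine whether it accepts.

start: ε-closure({0}) = {0,2,3,4,6}
'c' @ 1: {3,4,5,6}
'c' @ 2: {3,4,5,6}
'c' @ 3: {3,4,5,6}
'c' @ 4: {3,4,5,6}
'a' @ 5: {7,8}
'b' @ 6: {1,2,3,4,6,9}  (accept∈set)
'a' @ 7: {7,8}
'b' @ 8: {1,2,3,4,6,9}  (accept∈set)
'c' @ 9: {3,4,5,6}
final: {3,4,5,6}; accept 1 not in set

Answer: REJECT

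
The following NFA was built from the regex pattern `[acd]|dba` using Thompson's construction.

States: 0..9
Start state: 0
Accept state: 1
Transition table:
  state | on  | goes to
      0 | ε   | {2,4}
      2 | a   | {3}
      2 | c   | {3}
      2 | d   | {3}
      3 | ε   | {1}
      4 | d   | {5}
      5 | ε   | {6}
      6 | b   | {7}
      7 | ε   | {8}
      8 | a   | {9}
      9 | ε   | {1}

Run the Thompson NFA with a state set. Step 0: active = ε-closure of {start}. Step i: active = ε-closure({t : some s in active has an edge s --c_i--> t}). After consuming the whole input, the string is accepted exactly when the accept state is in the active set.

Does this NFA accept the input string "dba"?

Answer: ACCEPT

Derivation:
initial (ε-close {0}): {0,2,4}
'd' @ 1: {1,3,5,6}  ✓accept
'b' @ 2: {7,8}
'a' @ 3: {1,9}  ✓accept
final: {1,9}; accept 1 in set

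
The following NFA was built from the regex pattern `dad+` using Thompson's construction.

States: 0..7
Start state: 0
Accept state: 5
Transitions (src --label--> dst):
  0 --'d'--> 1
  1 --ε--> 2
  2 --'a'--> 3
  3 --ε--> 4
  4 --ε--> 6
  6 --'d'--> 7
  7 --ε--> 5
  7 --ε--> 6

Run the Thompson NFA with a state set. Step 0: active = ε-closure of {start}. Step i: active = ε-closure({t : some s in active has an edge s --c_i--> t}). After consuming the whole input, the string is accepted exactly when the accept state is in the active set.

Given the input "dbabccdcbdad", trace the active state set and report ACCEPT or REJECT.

Answer: REJECT

Derivation:
S₀ = ε-closure({0}) = {0}
'd' @ 1: {1,2}
'b' @ 2: {}  — dead — no transitions
rest 'abccdcbdad' ignored (set empty)
end set {} — state 5 not in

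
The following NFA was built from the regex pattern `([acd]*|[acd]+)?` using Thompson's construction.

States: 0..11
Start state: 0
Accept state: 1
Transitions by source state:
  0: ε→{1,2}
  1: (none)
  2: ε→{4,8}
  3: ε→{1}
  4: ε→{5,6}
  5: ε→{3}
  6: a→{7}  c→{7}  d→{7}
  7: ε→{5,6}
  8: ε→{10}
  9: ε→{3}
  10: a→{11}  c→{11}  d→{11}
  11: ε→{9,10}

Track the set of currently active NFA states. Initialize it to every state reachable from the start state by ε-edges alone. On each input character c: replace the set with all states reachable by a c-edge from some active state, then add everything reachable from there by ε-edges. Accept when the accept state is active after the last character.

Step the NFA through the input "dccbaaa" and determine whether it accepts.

Answer: REJECT

Derivation:
start: ε-closure({0}) = {0,1,2,3,4,5,6,8,10}
'd' @ 1: {1,3,5,6,7,9,10,11}  [accepting]
'c' @ 2: {1,3,5,6,7,9,10,11}  [accepting]
'c' @ 3: {1,3,5,6,7,9,10,11}  [accepting]
'b' @ 4: {}  — state set empty
rest 'aaa' ignored (set empty)
end set {} — state 1 not in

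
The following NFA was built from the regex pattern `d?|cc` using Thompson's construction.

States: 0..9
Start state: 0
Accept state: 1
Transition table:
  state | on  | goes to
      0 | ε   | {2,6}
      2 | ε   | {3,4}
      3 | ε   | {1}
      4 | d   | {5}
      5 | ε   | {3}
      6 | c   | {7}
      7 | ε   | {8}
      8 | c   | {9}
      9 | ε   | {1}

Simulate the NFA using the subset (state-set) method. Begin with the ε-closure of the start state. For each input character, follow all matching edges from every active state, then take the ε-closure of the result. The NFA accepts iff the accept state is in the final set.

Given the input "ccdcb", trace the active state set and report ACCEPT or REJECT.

initial (ε-close {0}): {0,1,2,3,4,6}
'c' @ 1: {7,8}
'c' @ 2: {1,9}  (accept∈set)
'd' @ 3: {}  — dead — no transitions
rest 'cb' ignored (set empty)
end set {} — state 1 not in

Answer: REJECT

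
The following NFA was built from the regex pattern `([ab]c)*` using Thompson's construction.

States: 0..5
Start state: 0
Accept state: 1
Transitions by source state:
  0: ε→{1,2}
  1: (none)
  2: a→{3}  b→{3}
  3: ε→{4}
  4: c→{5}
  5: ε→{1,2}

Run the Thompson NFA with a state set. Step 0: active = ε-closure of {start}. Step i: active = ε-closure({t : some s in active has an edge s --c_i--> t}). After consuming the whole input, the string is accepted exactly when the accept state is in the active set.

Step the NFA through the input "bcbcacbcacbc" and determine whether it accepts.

start: ε-closure({0}) = {0,1,2}
'b' @ 1: {3,4}
'c' @ 2: {1,2,5}  ✓accept
'b' @ 3: {3,4}
'c' @ 4: {1,2,5}  ✓accept
'a' @ 5: {3,4}
'c' @ 6: {1,2,5}  ✓accept
'b' @ 7: {3,4}
'c' @ 8: {1,2,5}  ✓accept
'a' @ 9: {3,4}
'c' @ 10: {1,2,5}  ✓accept
'b' @ 11: {3,4}
'c' @ 12: {1,2,5}  ✓accept
end set {1,2,5} — state 1 in

Answer: ACCEPT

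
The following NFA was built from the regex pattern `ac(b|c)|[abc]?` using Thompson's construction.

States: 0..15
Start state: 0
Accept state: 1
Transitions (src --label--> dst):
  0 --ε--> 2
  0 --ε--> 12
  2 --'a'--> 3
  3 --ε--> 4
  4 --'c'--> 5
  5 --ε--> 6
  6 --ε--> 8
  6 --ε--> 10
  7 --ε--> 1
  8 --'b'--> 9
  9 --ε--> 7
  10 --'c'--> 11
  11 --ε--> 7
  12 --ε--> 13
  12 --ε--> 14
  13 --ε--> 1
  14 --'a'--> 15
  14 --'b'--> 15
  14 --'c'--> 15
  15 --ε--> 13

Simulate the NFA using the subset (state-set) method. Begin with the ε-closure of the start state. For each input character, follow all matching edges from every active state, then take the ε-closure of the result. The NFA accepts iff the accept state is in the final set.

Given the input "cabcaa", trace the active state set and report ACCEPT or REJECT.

Answer: REJECT

Trace:
S₀ = ε-closure({0}) = {0,1,2,12,13,14}
'c' @ 1: {1,13,15}  ✓accept
'a' @ 2: {}  — no active states
rest 'bcaa' ignored (set empty)
final: {}; accept 1 not in set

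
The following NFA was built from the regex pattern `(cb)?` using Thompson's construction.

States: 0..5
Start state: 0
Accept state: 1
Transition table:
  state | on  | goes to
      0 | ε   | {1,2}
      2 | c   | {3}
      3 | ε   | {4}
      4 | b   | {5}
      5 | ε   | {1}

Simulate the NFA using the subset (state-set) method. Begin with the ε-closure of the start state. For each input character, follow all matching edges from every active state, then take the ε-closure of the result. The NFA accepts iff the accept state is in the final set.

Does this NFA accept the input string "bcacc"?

start: ε-closure({0}) = {0,1,2}
'b' @ 1: {}  — state set empty
rest 'cacc' ignored (set empty)
final: {}; accept 1 not in set

Answer: REJECT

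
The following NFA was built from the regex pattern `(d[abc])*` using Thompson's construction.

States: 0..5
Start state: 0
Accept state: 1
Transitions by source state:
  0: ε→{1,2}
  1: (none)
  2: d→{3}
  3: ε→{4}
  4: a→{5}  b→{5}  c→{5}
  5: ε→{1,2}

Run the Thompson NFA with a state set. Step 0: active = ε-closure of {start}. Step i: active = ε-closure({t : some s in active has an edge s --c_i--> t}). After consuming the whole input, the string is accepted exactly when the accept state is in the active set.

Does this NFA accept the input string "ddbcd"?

Answer: REJECT

Trace:
S₀ = ε-closure({0}) = {0,1,2}
'd' @ 1: {3,4}
'd' @ 2: {}  — no active states
rest 'bcd' ignored (set empty)
final: {}; accept 1 not in set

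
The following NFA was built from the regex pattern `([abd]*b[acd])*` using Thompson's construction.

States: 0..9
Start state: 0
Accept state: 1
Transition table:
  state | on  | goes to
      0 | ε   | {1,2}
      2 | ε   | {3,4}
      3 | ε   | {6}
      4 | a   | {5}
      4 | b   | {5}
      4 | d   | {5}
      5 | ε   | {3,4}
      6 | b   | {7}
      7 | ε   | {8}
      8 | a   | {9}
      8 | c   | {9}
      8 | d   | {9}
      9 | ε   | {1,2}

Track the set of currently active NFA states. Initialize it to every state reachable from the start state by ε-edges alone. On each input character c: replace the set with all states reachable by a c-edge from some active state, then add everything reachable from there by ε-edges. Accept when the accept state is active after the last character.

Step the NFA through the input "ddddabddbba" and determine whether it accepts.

S₀ = ε-closure({0}) = {0,1,2,3,4,6}
'd' @ 1: {3,4,5,6}
'd' @ 2: {3,4,5,6}
'd' @ 3: {3,4,5,6}
'd' @ 4: {3,4,5,6}
'a' @ 5: {3,4,5,6}
'b' @ 6: {3,4,5,6,7,8}
'd' @ 7: {1,2,3,4,5,6,9}  [accepting]
'd' @ 8: {3,4,5,6}
'b' @ 9: {3,4,5,6,7,8}
'b' @ 10: {3,4,5,6,7,8}
'a' @ 11: {1,2,3,4,5,6,9}  [accepting]
end set {1,2,3,4,5,6,9} — state 1 in

Answer: ACCEPT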